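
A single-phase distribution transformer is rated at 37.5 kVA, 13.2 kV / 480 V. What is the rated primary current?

I_p = S/V_p = 37500/13200 = 2.84 A.

I_p ≈ 2.84 A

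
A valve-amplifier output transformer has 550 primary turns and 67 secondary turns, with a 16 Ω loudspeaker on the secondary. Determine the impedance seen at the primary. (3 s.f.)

Z_p ≈ 1080 Ω

Z_p = (N_p/N_s)² × Z_s = (550/67)² × 16 = 1080 Ω.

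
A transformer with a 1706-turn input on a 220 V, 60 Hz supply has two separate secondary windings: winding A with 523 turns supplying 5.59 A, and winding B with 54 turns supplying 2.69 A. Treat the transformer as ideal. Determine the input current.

V_A = 220 × 523/1706 = 67.444 V; V_B = 220 × 54/1706 = 6.9637 V.
P_out = V_A I_A + V_B I_B = 67.444×5.59 + 6.9637×2.69 = 377.01 + 18.732 = 395.75 W.
Ideal ⇒ P_in = P_out, so I_in = P_out/V_in = 395.75/220 = 1.80 A.

I_in ≈ 1.80 A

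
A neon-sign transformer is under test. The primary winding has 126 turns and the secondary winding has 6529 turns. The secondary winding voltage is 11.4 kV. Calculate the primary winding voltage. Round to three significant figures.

V_p/V_s = N_p/N_s, so V_p = 11400 × 126/6529 = 220 V.

V_p ≈ 220 V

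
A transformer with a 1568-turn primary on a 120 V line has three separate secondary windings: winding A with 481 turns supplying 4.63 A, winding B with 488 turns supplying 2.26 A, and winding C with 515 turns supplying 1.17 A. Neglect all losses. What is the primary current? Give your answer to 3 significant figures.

V_A = 120 × 481/1568 = 36.811 V; V_B = 120 × 488/1568 = 37.347 V; V_C = 120 × 515/1568 = 39.413 V.
P_out = V_A I_A + V_B I_B + V_C I_C = 36.811×4.63 + 37.347×2.26 + 39.413×1.17 = 170.44 + 84.404 + 46.114 = 300.95 W.
Ideal ⇒ P_in = P_out, so I_p = P_out/V_p = 300.95/120 = 2.51 A.

I_p ≈ 2.51 A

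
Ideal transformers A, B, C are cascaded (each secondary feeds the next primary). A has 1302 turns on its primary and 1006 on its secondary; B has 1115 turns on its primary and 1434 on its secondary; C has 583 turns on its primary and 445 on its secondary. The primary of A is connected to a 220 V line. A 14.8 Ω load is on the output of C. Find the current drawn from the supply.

I_supply ≈ 8.55 A

After A: V = 220.00 × 1006/1302 = 169.98 V.
After B: V = 169.98 × 1434/1115 = 218.62 V.
After C: V = 218.62 × 445/583 = 166.87 V.
I_load = 166.87/14.8 = 11.275 A, so P_out = 166.87 × 11.275 = 1881.4 W.
All ideal ⇒ P_in = P_out, so I_supply = 1881.4/220 = 8.55 A.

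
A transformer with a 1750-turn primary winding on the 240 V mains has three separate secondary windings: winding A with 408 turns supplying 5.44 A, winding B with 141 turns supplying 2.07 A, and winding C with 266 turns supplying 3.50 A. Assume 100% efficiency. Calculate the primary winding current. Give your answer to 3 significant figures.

I_p ≈ 1.97 A

V_A = 240 × 408/1750 = 55.954 V; V_B = 240 × 141/1750 = 19.337 V; V_C = 240 × 266/1750 = 36.480 V.
P_out = V_A I_A + V_B I_B + V_C I_C = 55.954×5.44 + 19.337×2.07 + 36.480×3.50 = 304.39 + 40.028 + 127.68 = 472.10 W.
Ideal ⇒ P_in = P_out, so I_p = P_out/V_p = 472.10/240 = 1.97 A.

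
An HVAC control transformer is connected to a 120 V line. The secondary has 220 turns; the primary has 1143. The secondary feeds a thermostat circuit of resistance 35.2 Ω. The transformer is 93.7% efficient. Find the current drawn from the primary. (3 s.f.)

V_s = 120 × 220/1143 = 23.097 V.
I_s = V_s/R = 23.097/35.2 = 0.65617 A.
P_out = V_s I_s = 23.097 × 0.65617 = 15.156 W.
P_in = P_out/η = 15.156/0.937 = 16.175 W.
I_p = P_in/V_p = 16.175/120 = 0.135 A.

I_p ≈ 0.135 A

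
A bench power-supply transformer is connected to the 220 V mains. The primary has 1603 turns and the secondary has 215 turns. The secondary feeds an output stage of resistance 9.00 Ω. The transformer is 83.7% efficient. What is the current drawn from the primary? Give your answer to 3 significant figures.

I_p ≈ 0.525 A

V_s = 220 × 215/1603 = 29.507 V.
I_s = V_s/R = 29.507/9.00 = 3.2786 A.
P_out = V_s I_s = 29.507 × 3.2786 = 96.741 W.
P_in = P_out/η = 96.741/0.837 = 115.58 W.
I_p = P_in/V_p = 115.58/220 = 0.525 A.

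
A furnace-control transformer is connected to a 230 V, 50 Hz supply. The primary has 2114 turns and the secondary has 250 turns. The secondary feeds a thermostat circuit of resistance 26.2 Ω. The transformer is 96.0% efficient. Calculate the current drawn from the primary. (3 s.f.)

I_p ≈ 0.128 A

V_s = 230 × 250/2114 = 27.200 V.
I_s = V_s/R = 27.200/26.2 = 1.0382 A.
P_out = V_s I_s = 27.200 × 1.0382 = 28.237 W.
P_in = P_out/η = 28.237/0.960 = 29.414 W.
I_p = P_in/V_p = 29.414/230 = 0.128 A.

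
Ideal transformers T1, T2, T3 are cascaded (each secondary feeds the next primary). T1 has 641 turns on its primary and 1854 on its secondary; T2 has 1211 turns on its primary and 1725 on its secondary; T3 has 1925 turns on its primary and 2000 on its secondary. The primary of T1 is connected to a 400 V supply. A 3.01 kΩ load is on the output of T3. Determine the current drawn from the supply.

Secondary of T1: V = 400.00 × 1854/641 = 1156.9 V.
Secondary of T2: V = 1156.9 × 1725/1211 = 1648.0 V.
Secondary of T3: V = 1648.0 × 2000/1925 = 1712.2 V.
I_load = 1712.2/3010 = 0.56884 A, so P_out = 1712.2 × 0.56884 = 973.97 W.
All ideal ⇒ P_in = P_out, so I_supply = 973.97/400 = 2.43 A.

I_supply ≈ 2.43 A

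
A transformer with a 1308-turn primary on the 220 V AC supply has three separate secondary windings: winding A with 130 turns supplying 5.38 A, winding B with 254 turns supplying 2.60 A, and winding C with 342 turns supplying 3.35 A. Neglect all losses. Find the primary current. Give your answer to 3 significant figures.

V_A = 220 × 130/1308 = 21.865 V; V_B = 220 × 254/1308 = 42.722 V; V_C = 220 × 342/1308 = 57.523 V.
P_out = V_A I_A + V_B I_B + V_C I_C = 21.865×5.38 + 42.722×2.60 + 57.523×3.35 = 117.64 + 111.08 + 192.70 = 421.41 W.
Ideal ⇒ P_in = P_out, so I_p = P_out/V_p = 421.41/220 = 1.92 A.

I_p ≈ 1.92 A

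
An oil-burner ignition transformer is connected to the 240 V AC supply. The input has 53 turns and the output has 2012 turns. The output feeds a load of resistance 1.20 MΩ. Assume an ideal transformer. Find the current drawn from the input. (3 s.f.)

I_in ≈ 0.288 A

V_out = V_in × N_out/N_in = 240 × 2012/53 = 9110.9 V.
I_out = V_out/R = 9110.9/(1.20×10^6) = 0.0075925 A.
For an ideal transformer I_in N_in = I_out N_out, so I_in = 0.0075925 × 2012/53 = 0.288 A.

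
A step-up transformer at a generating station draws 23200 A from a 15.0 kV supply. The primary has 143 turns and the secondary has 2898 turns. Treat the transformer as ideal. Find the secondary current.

I_s/I_p = N_p/N_s, so I_s = 23200 × 143/2898 = 1140 A.

I_s ≈ 1140 A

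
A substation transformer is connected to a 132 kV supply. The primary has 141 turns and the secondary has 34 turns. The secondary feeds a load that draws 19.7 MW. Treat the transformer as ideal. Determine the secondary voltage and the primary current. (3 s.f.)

V_s = V_p × N_s/N_p = 132000 × 34/141 = 31830 V.
I_s = P/V_s = 1.97×10^7/31830 = 618.92 A.
I_p = I_s × N_s/N_p = 618.92 × 34/141 = 149 A.

V_s ≈ 31800 V, I_p ≈ 149 A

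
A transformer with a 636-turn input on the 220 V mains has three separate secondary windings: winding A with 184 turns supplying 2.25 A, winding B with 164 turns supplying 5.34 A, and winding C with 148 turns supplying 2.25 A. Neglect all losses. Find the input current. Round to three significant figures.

I_in ≈ 2.55 A

V_A = 220 × 184/636 = 63.648 V; V_B = 220 × 164/636 = 56.730 V; V_C = 220 × 148/636 = 51.195 V.
P_out = V_A I_A + V_B I_B + V_C I_C = 63.648×2.25 + 56.730×5.34 + 51.195×2.25 = 143.21 + 302.94 + 115.19 = 561.33 W.
Ideal ⇒ P_in = P_out, so I_in = P_out/V_in = 561.33/220 = 2.55 A.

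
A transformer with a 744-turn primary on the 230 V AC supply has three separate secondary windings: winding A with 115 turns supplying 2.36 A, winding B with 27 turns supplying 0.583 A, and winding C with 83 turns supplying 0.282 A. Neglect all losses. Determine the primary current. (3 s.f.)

V_A = 230 × 115/744 = 35.551 V; V_B = 230 × 27/744 = 8.3468 V; V_C = 230 × 83/744 = 25.659 V.
P_out = V_A I_A + V_B I_B + V_C I_C = 35.551×2.36 + 8.3468×0.583 + 25.659×0.282 = 83.901 + 4.8662 + 7.2357 = 96.002 W.
Ideal ⇒ P_in = P_out, so I_p = P_out/V_p = 96.002/230 = 0.417 A.

I_p ≈ 0.417 A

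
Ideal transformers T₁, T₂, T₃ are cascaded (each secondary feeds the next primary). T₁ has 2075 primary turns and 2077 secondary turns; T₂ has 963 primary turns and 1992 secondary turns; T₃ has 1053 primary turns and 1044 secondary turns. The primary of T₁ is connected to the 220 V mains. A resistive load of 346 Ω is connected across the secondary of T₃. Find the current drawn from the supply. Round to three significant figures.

Secondary of T₁: V = 220.00 × 2077/2075 = 220.21 V.
Secondary of T₂: V = 220.21 × 1992/963 = 455.52 V.
Secondary of T₃: V = 455.52 × 1044/1053 = 451.62 V.
I_load = 451.62/346 = 1.3053 A, so P_out = 451.62 × 1.3053 = 589.49 W.
All ideal ⇒ P_in = P_out, so I_supply = 589.49/220 = 2.68 A.

I_supply ≈ 2.68 A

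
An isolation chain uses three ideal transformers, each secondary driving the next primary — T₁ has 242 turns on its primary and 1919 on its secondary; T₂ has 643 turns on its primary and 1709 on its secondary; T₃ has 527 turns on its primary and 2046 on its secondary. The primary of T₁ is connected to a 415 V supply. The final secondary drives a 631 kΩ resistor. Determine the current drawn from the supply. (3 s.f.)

I_supply ≈ 4.40 A

After T₁: V = 415.00 × 1919/242 = 3290.8 V.
After T₂: V = 3290.8 × 1709/643 = 8746.6 V.
After T₃: V = 8746.6 × 2046/527 = 33957 V.
I_load = 33957/631000 = 0.053815 A, so P_out = 33957 × 0.053815 = 1827.4 W.
All ideal ⇒ P_in = P_out, so I_supply = 1827.4/415 = 4.40 A.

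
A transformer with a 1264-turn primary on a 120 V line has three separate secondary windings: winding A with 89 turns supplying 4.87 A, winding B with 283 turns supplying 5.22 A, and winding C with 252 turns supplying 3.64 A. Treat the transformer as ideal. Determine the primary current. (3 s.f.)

V_A = 120 × 89/1264 = 8.4494 V; V_B = 120 × 283/1264 = 26.867 V; V_C = 120 × 252/1264 = 23.924 V.
P_out = V_A I_A + V_B I_B + V_C I_C = 8.4494×4.87 + 26.867×5.22 + 23.924×3.64 = 41.148 + 140.25 + 87.084 = 268.48 W.
Ideal ⇒ P_in = P_out, so I_p = P_out/V_p = 268.48/120 = 2.24 A.

I_p ≈ 2.24 A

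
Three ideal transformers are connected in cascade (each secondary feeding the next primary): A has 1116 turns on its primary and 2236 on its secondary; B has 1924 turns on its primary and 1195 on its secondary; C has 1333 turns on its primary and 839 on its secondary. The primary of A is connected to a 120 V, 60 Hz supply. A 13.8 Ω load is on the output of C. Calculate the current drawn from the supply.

I_supply ≈ 5.33 A

After A: V = 120.00 × 2236/1116 = 240.43 V.
After B: V = 240.43 × 1195/1924 = 149.33 V.
After C: V = 149.33 × 839/1333 = 93.990 V.
I_load = 93.990/13.8 = 6.8109 A, so P_out = 93.990 × 6.8109 = 640.16 W.
All ideal ⇒ P_in = P_out, so I_supply = 640.16/120 = 5.33 A.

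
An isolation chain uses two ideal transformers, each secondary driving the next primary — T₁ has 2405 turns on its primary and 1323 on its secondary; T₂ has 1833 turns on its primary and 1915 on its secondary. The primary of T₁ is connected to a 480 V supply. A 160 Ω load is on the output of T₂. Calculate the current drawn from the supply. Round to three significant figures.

I_supply ≈ 0.991 A

After T₁: V = 480.00 × 1323/2405 = 264.05 V.
After T₂: V = 264.05 × 1915/1833 = 275.86 V.
I_load = 275.86/160 = 1.7241 A, so P_out = 275.86 × 1.7241 = 475.62 W.
All ideal ⇒ P_in = P_out, so I_supply = 475.62/480 = 0.991 A.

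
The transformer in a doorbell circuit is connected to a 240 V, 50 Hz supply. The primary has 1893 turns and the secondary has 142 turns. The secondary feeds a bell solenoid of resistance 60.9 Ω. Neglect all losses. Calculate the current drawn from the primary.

V_s = V_p × N_s/N_p = 240 × 142/1893 = 18.003 V.
I_s = V_s/R = 18.003/60.9 = 0.29562 A.
For an ideal transformer I_p N_p = I_s N_s, so I_p = 0.29562 × 142/1893 = 0.0222 A.

I_p ≈ 0.0222 A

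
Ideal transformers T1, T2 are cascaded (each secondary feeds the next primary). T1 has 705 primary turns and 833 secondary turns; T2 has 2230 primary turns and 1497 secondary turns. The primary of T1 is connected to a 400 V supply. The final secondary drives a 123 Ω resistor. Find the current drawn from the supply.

After T1: V = 400.00 × 833/705 = 472.62 V.
After T2: V = 472.62 × 1497/2230 = 317.27 V.
I_load = 317.27/123 = 2.5795 A, so P_out = 317.27 × 2.5795 = 818.39 W.
All ideal ⇒ P_in = P_out, so I_supply = 818.39/400 = 2.05 A.

I_supply ≈ 2.05 A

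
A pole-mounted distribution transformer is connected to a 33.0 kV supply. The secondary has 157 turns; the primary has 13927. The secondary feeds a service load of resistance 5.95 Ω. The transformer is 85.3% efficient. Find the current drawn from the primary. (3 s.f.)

V_s = 33000 × 157/13927 = 372.01 V.
I_s = V_s/R = 372.01/5.95 = 62.523 A.
P_out = V_s I_s = 372.01 × 62.523 = 23259 W.
P_in = P_out/η = 23259/0.853 = 27268 W.
I_p = P_in/V_p = 27268/33000 = 0.826 A.

I_p ≈ 0.826 A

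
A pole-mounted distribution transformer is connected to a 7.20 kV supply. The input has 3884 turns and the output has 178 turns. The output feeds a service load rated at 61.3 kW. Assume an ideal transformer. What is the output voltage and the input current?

V_out ≈ 330 V, I_in ≈ 8.51 A

V_out = V_in × N_out/N_in = 7200 × 178/3884 = 329.97 V.
I_out = P/V_out = 61300/329.97 = 185.77 A.
I_in = I_out × N_out/N_in = 185.77 × 178/3884 = 8.51 A.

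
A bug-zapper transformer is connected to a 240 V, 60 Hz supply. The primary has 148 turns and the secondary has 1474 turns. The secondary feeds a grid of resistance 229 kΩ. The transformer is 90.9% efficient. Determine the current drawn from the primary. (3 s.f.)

V_s = 240 × 1474/148 = 2390.3 V.
I_s = V_s/R = 2390.3/229000 = 0.010438 A.
P_out = V_s I_s = 2390.3 × 0.010438 = 24.949 W.
P_in = P_out/η = 24.949/0.909 = 27.447 W.
I_p = P_in/V_p = 27.447/240 = 0.114 A.

I_p ≈ 0.114 A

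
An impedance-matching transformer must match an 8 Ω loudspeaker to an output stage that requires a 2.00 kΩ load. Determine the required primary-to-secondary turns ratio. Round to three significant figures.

N_p/N_s ≈ 15.8

Z_p/Z_s = (N_p/N_s)², so N_p/N_s = √(2000/8) = √250 = 15.8.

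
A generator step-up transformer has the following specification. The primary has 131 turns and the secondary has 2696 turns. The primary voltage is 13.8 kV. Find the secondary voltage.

V_s/V_p = N_s/N_p, so V_s = 13800 × 2696/131 = 284000 V.

V_s ≈ 284000 V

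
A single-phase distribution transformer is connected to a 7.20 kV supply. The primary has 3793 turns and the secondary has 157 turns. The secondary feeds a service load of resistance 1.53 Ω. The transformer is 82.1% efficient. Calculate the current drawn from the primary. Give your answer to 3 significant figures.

V_s = 7200 × 157/3793 = 298.02 V.
I_s = V_s/R = 298.02/1.53 = 194.79 A.
P_out = V_s I_s = 298.02 × 194.79 = 58051 W.
P_in = P_out/η = 58051/0.821 = 70707 W.
I_p = P_in/V_p = 70707/7200 = 9.82 A.

I_p ≈ 9.82 A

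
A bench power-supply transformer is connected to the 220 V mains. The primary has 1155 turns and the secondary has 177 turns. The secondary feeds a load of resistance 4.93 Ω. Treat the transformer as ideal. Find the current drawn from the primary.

V_s = V_p × N_s/N_p = 220 × 177/1155 = 33.714 V.
I_s = V_s/R = 33.714/4.93 = 6.8386 A.
For an ideal transformer I_p N_p = I_s N_s, so I_p = 6.8386 × 177/1155 = 1.05 A.

I_p ≈ 1.05 A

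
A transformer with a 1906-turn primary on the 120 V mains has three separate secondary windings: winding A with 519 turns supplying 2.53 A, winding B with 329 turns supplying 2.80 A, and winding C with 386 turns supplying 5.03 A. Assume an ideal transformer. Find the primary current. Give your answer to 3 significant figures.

I_p ≈ 2.19 A

V_A = 120 × 519/1906 = 32.676 V; V_B = 120 × 329/1906 = 20.714 V; V_C = 120 × 386/1906 = 24.302 V.
P_out = V_A I_A + V_B I_B + V_C I_C = 32.676×2.53 + 20.714×2.80 + 24.302×5.03 = 82.670 + 57.998 + 122.24 = 262.91 W.
Ideal ⇒ P_in = P_out, so I_p = P_out/V_p = 262.91/120 = 2.19 A.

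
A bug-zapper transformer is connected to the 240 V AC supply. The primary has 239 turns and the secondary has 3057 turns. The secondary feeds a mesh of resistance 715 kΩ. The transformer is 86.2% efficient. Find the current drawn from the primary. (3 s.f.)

I_p ≈ 0.0637 A

V_s = 240 × 3057/239 = 3069.8 V.
I_s = V_s/R = 3069.8/715000 = 0.0042934 A.
P_out = V_s I_s = 3069.8 × 0.0042934 = 13.180 W.
P_in = P_out/η = 13.180/0.862 = 15.290 W.
I_p = P_in/V_p = 15.290/240 = 0.0637 A.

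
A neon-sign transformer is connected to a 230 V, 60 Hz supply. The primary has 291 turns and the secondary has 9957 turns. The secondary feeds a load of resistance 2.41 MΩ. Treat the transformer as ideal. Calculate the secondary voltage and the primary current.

V_s ≈ 7870 V, I_p ≈ 0.112 A

V_s = V_p × N_s/N_p = 230 × 9957/291 = 7869.8 V.
I_s = V_s/R = 7869.8/(2.41×10^6) = 0.0032655 A.
I_p = I_s × N_s/N_p = 0.0032655 × 9957/291 = 0.112 A.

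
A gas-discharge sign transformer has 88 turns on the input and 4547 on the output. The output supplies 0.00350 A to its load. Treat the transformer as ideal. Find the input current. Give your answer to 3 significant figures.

For an ideal transformer I_in/I_out = N_out/N_in, so I_in = 0.00350 × 4547/88 = 0.181 A.

I_in ≈ 0.181 A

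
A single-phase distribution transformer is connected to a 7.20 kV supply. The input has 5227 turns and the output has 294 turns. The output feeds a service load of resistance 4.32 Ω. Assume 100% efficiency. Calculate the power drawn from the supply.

P ≈ 38000 W

V_out = V_in × N_out/N_in = 7200 × 294/5227 = 404.97 V.
I_out = V_out/R = 404.97/4.32 = 93.744 A.
I_in = I_out × N_out/N_in = 93.744 × 294/5227 = 5.2728 A.
P = V_in I_in = 7200 × 5.2728 = 38000 W.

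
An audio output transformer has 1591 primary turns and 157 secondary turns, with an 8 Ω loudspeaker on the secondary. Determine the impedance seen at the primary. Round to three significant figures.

Z_p ≈ 822 Ω

Z_p = (N_p/N_s)² × Z_s = (1591/157)² × 8 = 822 Ω.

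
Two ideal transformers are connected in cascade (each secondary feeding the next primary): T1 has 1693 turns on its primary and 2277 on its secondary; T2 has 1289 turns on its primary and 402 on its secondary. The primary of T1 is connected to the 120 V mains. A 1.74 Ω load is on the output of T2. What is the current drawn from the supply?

I_supply ≈ 12.1 A

After T1: V = 120.00 × 2277/1693 = 161.39 V.
After T2: V = 161.39 × 402/1289 = 50.334 V.
I_load = 50.334/1.74 = 28.928 A, so P_out = 50.334 × 28.928 = 1456.0 W.
All ideal ⇒ P_in = P_out, so I_supply = 1456.0/120 = 12.1 A.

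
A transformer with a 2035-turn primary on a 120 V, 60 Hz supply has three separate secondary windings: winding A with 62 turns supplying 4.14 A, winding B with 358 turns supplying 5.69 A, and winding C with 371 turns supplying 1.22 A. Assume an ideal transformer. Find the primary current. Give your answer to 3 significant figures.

V_A = 120 × 62/2035 = 3.6560 V; V_B = 120 × 358/2035 = 21.111 V; V_C = 120 × 371/2035 = 21.877 V.
P_out = V_A I_A + V_B I_B + V_C I_C = 3.6560×4.14 + 21.111×5.69 + 21.877×1.22 = 15.136 + 120.12 + 26.690 = 161.95 W.
Ideal ⇒ P_in = P_out, so I_p = P_out/V_p = 161.95/120 = 1.35 A.

I_p ≈ 1.35 A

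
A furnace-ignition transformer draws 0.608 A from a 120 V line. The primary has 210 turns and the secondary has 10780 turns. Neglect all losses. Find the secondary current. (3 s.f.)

I_s ≈ 0.0118 A

I_s/I_p = N_p/N_s, so I_s = 0.608 × 210/10780 = 0.0118 A.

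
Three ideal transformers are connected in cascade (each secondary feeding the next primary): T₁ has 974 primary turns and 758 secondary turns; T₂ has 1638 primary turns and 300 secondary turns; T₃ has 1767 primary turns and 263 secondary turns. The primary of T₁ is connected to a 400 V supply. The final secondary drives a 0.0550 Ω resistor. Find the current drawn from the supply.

Secondary of T₁: V = 400.00 × 758/974 = 311.29 V.
Secondary of T₂: V = 311.29 × 300/1638 = 57.013 V.
Secondary of T₃: V = 57.013 × 263/1767 = 8.4859 V.
I_load = 8.4859/0.0550 = 154.29 A, so P_out = 8.4859 × 154.29 = 1309.3 W.
All ideal ⇒ P_in = P_out, so I_supply = 1309.3/400 = 3.27 A.

I_supply ≈ 3.27 A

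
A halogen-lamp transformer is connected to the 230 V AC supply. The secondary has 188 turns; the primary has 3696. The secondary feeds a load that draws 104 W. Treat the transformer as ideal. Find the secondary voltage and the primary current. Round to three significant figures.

V_s ≈ 11.7 V, I_p ≈ 0.452 A

V_s = V_p × N_s/N_p = 230 × 188/3696 = 11.699 V.
I_s = P/V_s = 104/11.699 = 8.8895 A.
I_p = I_s × N_s/N_p = 8.8895 × 188/3696 = 0.452 A.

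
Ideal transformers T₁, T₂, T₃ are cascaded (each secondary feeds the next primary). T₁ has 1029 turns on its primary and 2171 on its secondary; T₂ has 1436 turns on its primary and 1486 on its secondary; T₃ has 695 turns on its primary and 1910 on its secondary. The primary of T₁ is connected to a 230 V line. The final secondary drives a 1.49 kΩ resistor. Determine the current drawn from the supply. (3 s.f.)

After T₁: V = 230.00 × 2171/1029 = 485.26 V.
After T₂: V = 485.26 × 1486/1436 = 502.15 V.
After T₃: V = 502.15 × 1910/695 = 1380.0 V.
I_load = 1380.0/1490 = 0.92619 A, so P_out = 1380.0 × 0.92619 = 1278.2 W.
All ideal ⇒ P_in = P_out, so I_supply = 1278.2/230 = 5.56 A.

I_supply ≈ 5.56 A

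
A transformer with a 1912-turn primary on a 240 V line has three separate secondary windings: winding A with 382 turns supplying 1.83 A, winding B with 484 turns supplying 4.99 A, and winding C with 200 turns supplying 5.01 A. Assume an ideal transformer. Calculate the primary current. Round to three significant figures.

I_p ≈ 2.15 A

V_A = 240 × 382/1912 = 47.950 V; V_B = 240 × 484/1912 = 60.753 V; V_C = 240 × 200/1912 = 25.105 V.
P_out = V_A I_A + V_B I_B + V_C I_C = 47.950×1.83 + 60.753×4.99 + 25.105×5.01 = 87.748 + 303.16 + 125.77 = 516.68 W.
Ideal ⇒ P_in = P_out, so I_p = P_out/V_p = 516.68/240 = 2.15 A.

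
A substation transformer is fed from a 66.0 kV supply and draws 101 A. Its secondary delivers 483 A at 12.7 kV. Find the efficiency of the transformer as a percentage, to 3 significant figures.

η ≈ 92.0%

P_in = 66000 × 101 = 6.66600×10^6 W.
P_out = 12700 × 483 = 6.13410×10^6 W.
η = P_out/P_in = 6.13410×10^6/(6.66600×10^6) = 0.920.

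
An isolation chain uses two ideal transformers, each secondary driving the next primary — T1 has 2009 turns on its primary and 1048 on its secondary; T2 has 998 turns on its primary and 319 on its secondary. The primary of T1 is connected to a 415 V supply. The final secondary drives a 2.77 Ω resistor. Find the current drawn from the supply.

After T1: V = 415.00 × 1048/2009 = 216.49 V.
After T2: V = 216.49 × 319/998 = 69.197 V.
I_load = 69.197/2.77 = 24.981 A, so P_out = 69.197 × 24.981 = 1728.6 W.
All ideal ⇒ P_in = P_out, so I_supply = 1728.6/415 = 4.17 A.

I_supply ≈ 4.17 A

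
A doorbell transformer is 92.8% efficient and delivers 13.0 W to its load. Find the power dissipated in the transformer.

P_loss ≈ 1.01 W

P_in = P_out/η = 13.0/0.928 = 14.0086 W.
P_loss = P_in − P_out = 14.0086 − 13.0 = 1.01 W.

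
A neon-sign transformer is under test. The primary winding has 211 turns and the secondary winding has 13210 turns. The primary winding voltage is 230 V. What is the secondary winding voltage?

V_s ≈ 14400 V

V_s/V_p = N_s/N_p, so V_s = 230 × 13210/211 = 14400 V.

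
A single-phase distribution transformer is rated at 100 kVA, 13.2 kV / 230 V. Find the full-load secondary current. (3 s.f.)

I_s ≈ 435 A

I_s = S/V_s = 100000/230 = 435 A.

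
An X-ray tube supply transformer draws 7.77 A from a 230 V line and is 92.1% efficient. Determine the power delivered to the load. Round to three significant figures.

P_out ≈ 1650 W

P_in = V_p I_p = 230 × 7.77 = 1787.1 W.
P_out = η P_in = 0.921 × 1787.1 = 1650 W.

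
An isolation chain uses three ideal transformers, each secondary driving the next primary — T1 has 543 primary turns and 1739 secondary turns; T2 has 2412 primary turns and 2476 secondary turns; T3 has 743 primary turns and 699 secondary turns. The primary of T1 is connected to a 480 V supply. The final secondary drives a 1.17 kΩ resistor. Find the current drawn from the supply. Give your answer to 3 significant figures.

I_supply ≈ 3.92 A

After T1: V = 480.00 × 1739/543 = 1537.2 V.
After T2: V = 1537.2 × 2476/2412 = 1578.0 V.
After T3: V = 1578.0 × 699/743 = 1484.6 V.
I_load = 1484.6/1170 = 1.2689 A, so P_out = 1484.6 × 1.2689 = 1883.7 W.
All ideal ⇒ P_in = P_out, so I_supply = 1883.7/480 = 3.92 A.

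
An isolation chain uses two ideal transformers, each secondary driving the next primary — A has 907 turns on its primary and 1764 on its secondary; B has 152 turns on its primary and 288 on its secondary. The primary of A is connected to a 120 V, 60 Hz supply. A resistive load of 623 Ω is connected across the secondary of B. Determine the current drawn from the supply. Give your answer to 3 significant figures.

I_supply ≈ 2.62 A

After A: V = 120.00 × 1764/907 = 233.38 V.
After B: V = 233.38 × 288/152 = 442.20 V.
I_load = 442.20/623 = 0.70980 A, so P_out = 442.20 × 0.70980 = 313.87 W.
All ideal ⇒ P_in = P_out, so I_supply = 313.87/120 = 2.62 A.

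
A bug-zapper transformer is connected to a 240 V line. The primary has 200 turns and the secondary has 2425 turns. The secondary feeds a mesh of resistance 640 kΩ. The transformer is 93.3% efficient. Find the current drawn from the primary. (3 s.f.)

I_p ≈ 0.0591 A

V_s = 240 × 2425/200 = 2910.0 V.
I_s = V_s/R = 2910.0/640000 = 0.0045469 A.
P_out = V_s I_s = 2910.0 × 0.0045469 = 13.231 W.
P_in = P_out/η = 13.231/0.933 = 14.182 W.
I_p = P_in/V_p = 14.182/240 = 0.0591 A.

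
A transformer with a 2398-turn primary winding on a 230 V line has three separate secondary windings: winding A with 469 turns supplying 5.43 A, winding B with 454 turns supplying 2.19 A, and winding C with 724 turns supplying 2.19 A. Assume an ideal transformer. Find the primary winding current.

V_A = 230 × 469/2398 = 44.983 V; V_B = 230 × 454/2398 = 43.545 V; V_C = 230 × 724/2398 = 69.441 V.
P_out = V_A I_A + V_B I_B + V_C I_C = 44.983×5.43 + 43.545×2.19 + 69.441×2.19 = 244.26 + 95.363 + 152.08 = 491.70 W.
Ideal ⇒ P_in = P_out, so I_p = P_out/V_p = 491.70/230 = 2.14 A.

I_p ≈ 2.14 A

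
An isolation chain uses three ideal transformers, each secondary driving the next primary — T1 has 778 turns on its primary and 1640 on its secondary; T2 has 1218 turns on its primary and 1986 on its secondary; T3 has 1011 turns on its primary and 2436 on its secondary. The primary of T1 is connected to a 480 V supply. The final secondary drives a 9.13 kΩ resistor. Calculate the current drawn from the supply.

After T1: V = 480.00 × 1640/778 = 1011.8 V.
After T2: V = 1011.8 × 1986/1218 = 1649.8 V.
After T3: V = 1649.8 × 2436/1011 = 3975.2 V.
I_load = 3975.2/9130 = 0.43540 A, so P_out = 3975.2 × 0.43540 = 1730.8 W.
All ideal ⇒ P_in = P_out, so I_supply = 1730.8/480 = 3.61 A.

I_supply ≈ 3.61 A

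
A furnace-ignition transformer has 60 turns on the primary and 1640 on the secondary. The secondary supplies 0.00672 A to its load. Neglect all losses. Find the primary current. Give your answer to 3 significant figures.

For an ideal transformer I_p/I_s = N_s/N_p, so I_p = 0.00672 × 1640/60 = 0.184 A.

I_p ≈ 0.184 A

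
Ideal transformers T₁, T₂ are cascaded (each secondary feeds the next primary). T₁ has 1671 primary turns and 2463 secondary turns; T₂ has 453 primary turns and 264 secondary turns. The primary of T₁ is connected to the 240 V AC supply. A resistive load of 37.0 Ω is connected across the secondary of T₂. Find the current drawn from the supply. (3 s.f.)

After T₁: V = 240.00 × 2463/1671 = 353.75 V.
After T₂: V = 353.75 × 264/453 = 206.16 V.
I_load = 206.16/37.0 = 5.5719 A, so P_out = 206.16 × 5.5719 = 1148.7 W.
All ideal ⇒ P_in = P_out, so I_supply = 1148.7/240 = 4.79 A.

I_supply ≈ 4.79 A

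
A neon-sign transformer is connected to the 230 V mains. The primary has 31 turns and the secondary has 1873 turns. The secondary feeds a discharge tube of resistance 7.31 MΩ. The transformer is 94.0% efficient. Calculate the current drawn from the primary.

I_p ≈ 0.122 A

V_s = 230 × 1873/31 = 13896 V.
I_s = V_s/R = 13896/(7.31×10^6) = 0.0019010 A.
P_out = V_s I_s = 13896 × 0.0019010 = 26.417 W.
P_in = P_out/η = 26.417/0.940 = 28.104 W.
I_p = P_in/V_p = 28.104/230 = 0.122 A.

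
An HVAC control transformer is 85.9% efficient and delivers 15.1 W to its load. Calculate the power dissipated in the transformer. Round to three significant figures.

P_loss ≈ 2.48 W

P_in = P_out/η = 15.1/0.859 = 17.5786 W.
P_loss = P_in − P_out = 17.5786 − 15.1 = 2.48 W.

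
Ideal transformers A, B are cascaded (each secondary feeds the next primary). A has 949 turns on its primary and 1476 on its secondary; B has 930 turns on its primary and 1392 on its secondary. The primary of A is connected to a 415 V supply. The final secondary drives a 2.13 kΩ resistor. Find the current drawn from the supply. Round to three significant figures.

I_supply ≈ 1.06 A

Secondary of A: V = 415.00 × 1476/949 = 645.46 V.
Secondary of B: V = 645.46 × 1392/930 = 966.11 V.
I_load = 966.11/2130 = 0.45357 A, so P_out = 966.11 × 0.45357 = 438.20 W.
All ideal ⇒ P_in = P_out, so I_supply = 438.20/415 = 1.06 A.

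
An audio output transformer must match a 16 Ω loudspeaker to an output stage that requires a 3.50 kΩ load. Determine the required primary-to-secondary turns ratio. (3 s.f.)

Z_p/Z_s = (N_p/N_s)², so N_p/N_s = √(3500/16) = √219 = 14.8.

N_p/N_s ≈ 14.8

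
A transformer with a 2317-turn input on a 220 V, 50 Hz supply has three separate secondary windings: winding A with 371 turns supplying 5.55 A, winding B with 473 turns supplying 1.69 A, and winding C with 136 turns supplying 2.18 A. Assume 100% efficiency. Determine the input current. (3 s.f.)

V_A = 220 × 371/2317 = 35.227 V; V_B = 220 × 473/2317 = 44.912 V; V_C = 220 × 136/2317 = 12.913 V.
P_out = V_A I_A + V_B I_B + V_C I_C = 35.227×5.55 + 44.912×1.69 + 12.913×2.18 = 195.51 + 75.900 + 28.151 = 299.56 W.
Ideal ⇒ P_in = P_out, so I_in = P_out/V_in = 299.56/220 = 1.36 A.

I_in ≈ 1.36 A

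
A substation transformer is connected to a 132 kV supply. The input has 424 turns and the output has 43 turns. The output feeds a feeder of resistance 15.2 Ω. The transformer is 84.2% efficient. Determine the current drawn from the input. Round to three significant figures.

V_out = 132000 × 43/424 = 13387 V.
I_out = V_out/R = 13387/15.2 = 880.71 A.
P_out = V_out I_out = 13387 × 880.71 = 1.1790×10^7 W.
P_in = P_out/η = 1.1790×10^7/0.842 = 1.4002×10^7 W.
I_in = P_in/V_in = 1.4002×10^7/132000 = 106 A.

I_in ≈ 106 A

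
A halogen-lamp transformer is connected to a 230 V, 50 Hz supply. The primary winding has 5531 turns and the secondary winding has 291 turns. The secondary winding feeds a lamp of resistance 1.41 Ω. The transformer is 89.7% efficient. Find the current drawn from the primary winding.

V_s = 230 × 291/5531 = 12.101 V.
I_s = V_s/R = 12.101/1.41 = 8.5822 A.
P_out = V_s I_s = 12.101 × 8.5822 = 103.85 W.
P_in = P_out/η = 103.85/0.897 = 115.78 W.
I_p = P_in/V_p = 115.78/230 = 0.503 A.

I_p ≈ 0.503 A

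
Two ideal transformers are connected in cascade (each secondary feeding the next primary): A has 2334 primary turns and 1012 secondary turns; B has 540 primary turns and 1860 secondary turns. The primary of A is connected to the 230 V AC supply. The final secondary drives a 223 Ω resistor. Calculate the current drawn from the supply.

After A: V = 230.00 × 1012/2334 = 99.726 V.
After B: V = 99.726 × 1860/540 = 343.50 V.
I_load = 343.50/223 = 1.5404 A, so P_out = 343.50 × 1.5404 = 529.11 W.
All ideal ⇒ P_in = P_out, so I_supply = 529.11/230 = 2.30 A.

I_supply ≈ 2.30 A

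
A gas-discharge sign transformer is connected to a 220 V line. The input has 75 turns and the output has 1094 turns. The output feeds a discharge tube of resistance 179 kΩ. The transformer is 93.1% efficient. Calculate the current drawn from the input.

V_out = 220 × 1094/75 = 3209.1 V.
I_out = V_out/R = 3209.1/179000 = 0.017928 A.
P_out = V_out I_out = 3209.1 × 0.017928 = 57.531 W.
P_in = P_out/η = 57.531/0.931 = 61.795 W.
I_in = P_in/V_in = 61.795/220 = 0.281 A.

I_in ≈ 0.281 A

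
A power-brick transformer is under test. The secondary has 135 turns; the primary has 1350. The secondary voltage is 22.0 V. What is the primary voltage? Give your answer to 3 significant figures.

V_p ≈ 220 V

V_p/V_s = N_p/N_s, so V_p = 22.0 × 1350/135 = 220 V.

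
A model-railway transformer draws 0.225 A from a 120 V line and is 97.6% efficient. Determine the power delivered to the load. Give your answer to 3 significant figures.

P_out ≈ 26.4 W

P_in = V_p I_p = 120 × 0.225 = 27.000 W.
P_out = η P_in = 0.976 × 27.000 = 26.4 W.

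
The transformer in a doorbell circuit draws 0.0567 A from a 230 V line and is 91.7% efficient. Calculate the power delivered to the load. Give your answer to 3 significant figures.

P_out ≈ 12.0 W

P_in = V_p I_p = 230 × 0.0567 = 13.041 W.
P_out = η P_in = 0.917 × 13.041 = 12.0 W.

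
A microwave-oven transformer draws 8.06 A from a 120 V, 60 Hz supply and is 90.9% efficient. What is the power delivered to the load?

P_out ≈ 879 W

P_in = V_p I_p = 120 × 8.06 = 967.20 W.
P_out = η P_in = 0.909 × 967.20 = 879 W.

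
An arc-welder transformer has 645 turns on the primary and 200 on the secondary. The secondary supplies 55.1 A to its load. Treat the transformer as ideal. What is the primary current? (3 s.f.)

For an ideal transformer I_p/I_s = N_s/N_p, so I_p = 55.1 × 200/645 = 17.1 A.

I_p ≈ 17.1 A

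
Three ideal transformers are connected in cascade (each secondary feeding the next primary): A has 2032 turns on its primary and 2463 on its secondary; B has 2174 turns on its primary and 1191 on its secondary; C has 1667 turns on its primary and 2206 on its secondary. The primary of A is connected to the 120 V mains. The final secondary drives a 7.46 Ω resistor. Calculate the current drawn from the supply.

I_supply ≈ 12.4 A

Secondary of A: V = 120.00 × 2463/2032 = 145.45 V.
Secondary of B: V = 145.45 × 1191/2174 = 79.685 V.
Secondary of C: V = 79.685 × 2206/1667 = 105.45 V.
I_load = 105.45/7.46 = 14.135 A, so P_out = 105.45 × 14.135 = 1490.6 W.
All ideal ⇒ P_in = P_out, so I_supply = 1490.6/120 = 12.4 A.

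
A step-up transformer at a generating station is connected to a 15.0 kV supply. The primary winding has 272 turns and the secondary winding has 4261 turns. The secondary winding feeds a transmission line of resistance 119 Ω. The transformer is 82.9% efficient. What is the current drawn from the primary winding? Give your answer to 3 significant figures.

I_p ≈ 37300 A

V_s = 15000 × 4261/272 = 234980 V.
I_s = V_s/R = 234980/119 = 1974.6 A.
P_out = V_s I_s = 234980 × 1974.6 = 4.6400×10^8 W.
P_in = P_out/η = 4.6400×10^8/0.829 = 5.5971×10^8 W.
I_p = P_in/V_p = 5.5971×10^8/15000 = 37300 A.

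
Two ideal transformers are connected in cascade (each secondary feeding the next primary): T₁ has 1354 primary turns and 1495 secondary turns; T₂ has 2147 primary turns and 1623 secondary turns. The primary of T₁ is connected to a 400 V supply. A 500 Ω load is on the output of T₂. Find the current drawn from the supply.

Secondary of T₁: V = 400.00 × 1495/1354 = 441.65 V.
Secondary of T₂: V = 441.65 × 1623/2147 = 333.86 V.
I_load = 333.86/500 = 0.66773 A, so P_out = 333.86 × 0.66773 = 222.93 W.
All ideal ⇒ P_in = P_out, so I_supply = 222.93/400 = 0.557 A.

I_supply ≈ 0.557 A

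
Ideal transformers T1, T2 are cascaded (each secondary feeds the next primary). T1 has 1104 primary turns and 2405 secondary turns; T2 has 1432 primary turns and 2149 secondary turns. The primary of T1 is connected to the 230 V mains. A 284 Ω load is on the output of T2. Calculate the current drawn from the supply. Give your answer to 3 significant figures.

I_supply ≈ 8.66 A

Secondary of T1: V = 230.00 × 2405/1104 = 501.04 V.
Secondary of T2: V = 501.04 × 2149/1432 = 751.91 V.
I_load = 751.91/284 = 2.6476 A, so P_out = 751.91 × 2.6476 = 1990.7 W.
All ideal ⇒ P_in = P_out, so I_supply = 1990.7/230 = 8.66 A.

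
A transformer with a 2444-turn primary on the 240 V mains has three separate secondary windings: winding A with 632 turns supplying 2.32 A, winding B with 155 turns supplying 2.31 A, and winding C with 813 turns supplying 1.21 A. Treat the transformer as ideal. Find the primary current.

I_p ≈ 1.15 A

V_A = 240 × 632/2444 = 62.062 V; V_B = 240 × 155/2444 = 15.221 V; V_C = 240 × 813/2444 = 79.836 V.
P_out = V_A I_A + V_B I_B + V_C I_C = 62.062×2.32 + 15.221×2.31 + 79.836×1.21 = 143.98 + 35.160 + 96.602 = 275.75 W.
Ideal ⇒ P_in = P_out, so I_p = P_out/V_p = 275.75/240 = 1.15 A.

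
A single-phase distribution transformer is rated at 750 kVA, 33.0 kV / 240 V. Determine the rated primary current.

I_p ≈ 22.7 A

I_p = S/V_p = 750000/33000 = 22.7 A.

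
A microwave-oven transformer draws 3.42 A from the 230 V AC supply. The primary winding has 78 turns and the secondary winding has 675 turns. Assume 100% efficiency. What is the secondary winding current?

I_s ≈ 0.395 A

I_s/I_p = N_p/N_s, so I_s = 3.42 × 78/675 = 0.395 A.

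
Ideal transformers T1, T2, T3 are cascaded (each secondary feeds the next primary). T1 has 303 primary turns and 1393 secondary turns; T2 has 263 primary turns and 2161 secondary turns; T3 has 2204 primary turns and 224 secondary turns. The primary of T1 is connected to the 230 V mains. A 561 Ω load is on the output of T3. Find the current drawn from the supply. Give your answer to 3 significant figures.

I_supply ≈ 6.04 A

Secondary of T1: V = 230.00 × 1393/303 = 1057.4 V.
Secondary of T2: V = 1057.4 × 2161/263 = 8688.3 V.
Secondary of T3: V = 8688.3 × 224/2204 = 883.02 V.
I_load = 883.02/561 = 1.5740 A, so P_out = 883.02 × 1.5740 = 1389.9 W.
All ideal ⇒ P_in = P_out, so I_supply = 1389.9/230 = 6.04 A.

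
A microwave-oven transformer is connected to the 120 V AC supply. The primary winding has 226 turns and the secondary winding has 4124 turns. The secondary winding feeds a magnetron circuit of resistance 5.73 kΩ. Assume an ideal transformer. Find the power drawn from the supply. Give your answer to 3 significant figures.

V_s = V_p × N_s/N_p = 120 × 4124/226 = 2189.7 V.
I_s = V_s/R = 2189.7/5730 = 0.38215 A.
I_p = I_s × N_s/N_p = 0.38215 × 4124/226 = 6.9734 A.
P = V_p I_p = 120 × 6.9734 = 837 W.

P ≈ 837 W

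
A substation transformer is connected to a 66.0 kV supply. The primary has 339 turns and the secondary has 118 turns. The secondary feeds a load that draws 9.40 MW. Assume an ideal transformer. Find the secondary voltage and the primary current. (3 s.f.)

V_s = V_p × N_s/N_p = 66000 × 118/339 = 22973 V.
I_s = P/V_s = 9.40×10^6/22973 = 409.17 A.
I_p = I_s × N_s/N_p = 409.17 × 118/339 = 142 A.

V_s ≈ 23000 V, I_p ≈ 142 A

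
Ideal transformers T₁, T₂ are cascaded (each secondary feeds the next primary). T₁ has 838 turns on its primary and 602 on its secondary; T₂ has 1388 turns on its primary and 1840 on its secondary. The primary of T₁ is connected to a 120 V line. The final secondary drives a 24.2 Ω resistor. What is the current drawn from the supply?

I_supply ≈ 4.50 A

Secondary of T₁: V = 120.00 × 602/838 = 86.205 V.
Secondary of T₂: V = 86.205 × 1840/1388 = 114.28 V.
I_load = 114.28/24.2 = 4.7222 A, so P_out = 114.28 × 4.7222 = 539.65 W.
All ideal ⇒ P_in = P_out, so I_supply = 539.65/120 = 4.50 A.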